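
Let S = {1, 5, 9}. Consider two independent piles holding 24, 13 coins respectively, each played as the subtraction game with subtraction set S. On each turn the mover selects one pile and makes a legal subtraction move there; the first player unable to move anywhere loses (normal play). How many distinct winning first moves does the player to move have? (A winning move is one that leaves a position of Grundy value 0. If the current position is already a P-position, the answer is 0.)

6

All piles use S = {1, 5, 9}:
G(0) = 0
G(1) = mex{0} = 1
G(2) = mex{1} = 0
G(3) = mex{0} = 1
G(4) = mex{1} = 0
G(5) = mex{0,0} = 1
G(6) = mex{1,1} = 0
G(7) = mex{0,0} = 1
G(8) = mex{1,1} = 0
G(9) = mex{0,0,0} = 1
G(10) = mex{1,1,1} = 0
G(11) = mex{0,0,0} = 1
G(12) = mex{1,1,1} = 0
G(13) = mex{0,0,0} = 1
G(14) = mex{1,1,1} = 0
G(15) = mex{0,0,0} = 1
G(16) = mex{1,1,1} = 0
G(17) = mex{0,0,0} = 1
G(18) = mex{1,1,1} = 0
G(19) = mex{0,0,0} = 1
G(20) = mex{1,1,1} = 0
G(21) = mex{0,0,0} = 1
G(22) = mex{1,1,1} = 0
G(23) = mex{0,0,0} = 1
G(24) = mex{1,1,1} = 0
Pile A: G(24) = 0.
Pile B: G(13) = 1.
Combined Grundy value = 0 ⊕ 1 = 1.
A winning move leaves total XOR = 0, i.e. changes one component's Grundy value g to g ⊕ X where X is the current total.
Pile A: need g' = 0⊕1 = 1. Options: 24−1→G=1, 24−5→G=1, 24−9→G=1. Hits: 3.
Pile B: need g' = 1⊕1 = 0. Options: 13−1→G=0, 13−5→G=0, 13−9→G=0. Hits: 3.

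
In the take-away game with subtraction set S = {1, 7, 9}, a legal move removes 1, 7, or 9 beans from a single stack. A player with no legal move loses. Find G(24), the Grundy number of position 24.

G(0) = 0
G(1) = mex{0} = 1
G(2) = mex{1} = 0
G(3) = mex{0} = 1
G(4) = mex{1} = 0
G(5) = mex{0} = 1
G(6) = mex{1} = 0
G(7) = mex{0,0} = 1
G(8) = mex{1,1} = 0
G(9) = mex{0,0,0} = 1
G(10) = mex{1,1,1} = 0
G(11) = mex{0,0,0} = 1
G(12) = mex{1,1,1} = 0
G(13) = mex{0,0,0} = 1
G(14) = mex{1,1,1} = 0
G(15) = mex{0,0,0} = 1
G(16) = mex{1,1,1} = 0
G(17) = mex{0,0,0} = 1
G(18) = mex{1,1,1} = 0
G(19) = mex{0,0,0} = 1
G(20) = mex{1,1,1} = 0
G(21) = mex{0,0,0} = 1
G(22) = mex{1,1,1} = 0
G(23) = mex{0,0,0} = 1
G(24) = mex{1,1,1} = 0

0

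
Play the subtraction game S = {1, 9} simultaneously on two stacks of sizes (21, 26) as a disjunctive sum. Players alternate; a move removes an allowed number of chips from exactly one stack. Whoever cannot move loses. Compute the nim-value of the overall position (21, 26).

All stacks use S = {1, 9}:
n :  0  1  2  3  4  5  6  7  8  9 10 11 12 13 14 15 16 17 18 19 20 21 22 23 24 25 26
G :  0  1  0  1  0  1  0  1  0  1  0  1  0  1  0  1  0  1  0  1  0  1  0  1  0  1  0
Stack A: G(21) = 1.
Stack B: G(26) = 0.
Combined Grundy value = 1 ⊕ 0 = 1.

1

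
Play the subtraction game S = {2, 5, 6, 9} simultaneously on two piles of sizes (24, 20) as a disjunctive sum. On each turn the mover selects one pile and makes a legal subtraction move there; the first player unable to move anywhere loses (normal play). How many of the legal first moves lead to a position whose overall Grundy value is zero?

All piles use S = {2, 5, 6, 9}:
n :  0  1  2  3  4  5  6  7  8  9 10 11 12 13 14 15 16 17 18 19 20 21 22 23 24
G :  0  0  1  1  0  2  1  3  0  2  1  0  0  1  1  0  2  1  3  0  2  1  0  0  1
Pile A: G(24) = 1.
Pile B: G(20) = 2.
Combined Grundy value = 1 ⊕ 2 = 3.
A winning move leaves total XOR = 0, i.e. changes one component's Grundy value g to g ⊕ X where X is the current total.
Pile A: need g' = 1⊕3 = 2. Options: 24−2→G=0, 24−5→G=0, 24−6→G=3, 24−9→G=0. Hits: 0.
Pile B: need g' = 2⊕3 = 1. Options: 20−2→G=3, 20−5→G=0, 20−6→G=1, 20−9→G=0. Hits: 1.

1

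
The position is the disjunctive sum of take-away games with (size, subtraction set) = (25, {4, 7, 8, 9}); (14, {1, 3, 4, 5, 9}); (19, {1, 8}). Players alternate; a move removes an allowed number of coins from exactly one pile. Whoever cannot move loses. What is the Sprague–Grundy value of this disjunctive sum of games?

Pile A, S = {4, 7, 8, 9}:
n :  0  1  2  3  4  5  6  7  8  9 10 11 12 13 14 15 16 17 18 19 20 21 22 23 24 25
G :  0  0  0  0  1  1  1  1  2  2  2  2  3  0  0  0  0  1  1  1  1  2  2  2  2  3
G_A(25) = 3.
Pile B, S = {1, 3, 4, 5, 9}:
n :  0  1  2  3  4  5  6  7  8  9 10 11 12 13 14
G :  0  1  0  1  2  3  2  3  0  1  0  1  2  3  2
G_B(14) = 2.
Pile C, S = {1, 8}:
G(0) = 0
G(1) = mex{0} = 1
G(2) = mex{1} = 0
G(3) = mex{0} = 1
G(4) = mex{1} = 0
G(5) = mex{0} = 1
G(6) = mex{1} = 0
G(7) = mex{0} = 1
G(8) = mex{1,0} = 2
G(9) = mex{2,1} = 0
G(10) = mex{0,0} = 1
G(11) = mex{1,1} = 0
G(12) = mex{0,0} = 1
G(13) = mex{1,1} = 0
G(14) = mex{0,0} = 1
G(15) = mex{1,1} = 0
G(16) = mex{0,2} = 1
G(17) = mex{1,0} = 2
G(18) = mex{2,1} = 0
G(19) = mex{0,0} = 1
G_C(19) = 1.
Combined Grundy value = 3 ⊕ 2 ⊕ 1 = 0.

0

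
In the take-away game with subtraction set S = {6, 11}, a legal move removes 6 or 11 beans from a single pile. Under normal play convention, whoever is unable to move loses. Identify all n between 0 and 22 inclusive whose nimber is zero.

G(0) = 0
G(1) = mex{} = 0
G(2) = mex{} = 0
G(3) = mex{} = 0
G(4) = mex{} = 0
G(5) = mex{} = 0
G(6) = mex{0} = 1
G(7) = mex{0} = 1
G(8) = mex{0} = 1
G(9) = mex{0} = 1
G(10) = mex{0} = 1
G(11) = mex{0,0} = 1
G(12) = mex{1,0} = 2
G(13) = mex{1,0} = 2
G(14) = mex{1,0} = 2
G(15) = mex{1,0} = 2
G(16) = mex{1,0} = 2
G(17) = mex{1,1} = 0
G(18) = mex{2,1} = 0
G(19) = mex{2,1} = 0
G(20) = mex{2,1} = 0
G(21) = mex{2,1} = 0
G(22) = mex{2,1} = 0
P-positions are exactly the n with G(n) = 0.

0, 1, 2, 3, 4, 5, 17, 18, 19, 20, 21, 22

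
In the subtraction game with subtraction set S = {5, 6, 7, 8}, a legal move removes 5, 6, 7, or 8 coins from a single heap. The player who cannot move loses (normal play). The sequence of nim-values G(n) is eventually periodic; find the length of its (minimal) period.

n :  0  1  2  3  4  5  6  7  8  9 10 11 12 13 14 15 16 17 18 19 20 21 22 23 24 25 26 27
G :  0  0  0  0  0  1  1  1  1  1  2  2  2  0  0  0  0  0  1  1  1  1  1  2  2  2  0  0
G(n+13) = G(n) holds for n = 0,…,7 (a full window of length max(S) = 8), so the sequence is purely periodic with period 13.

13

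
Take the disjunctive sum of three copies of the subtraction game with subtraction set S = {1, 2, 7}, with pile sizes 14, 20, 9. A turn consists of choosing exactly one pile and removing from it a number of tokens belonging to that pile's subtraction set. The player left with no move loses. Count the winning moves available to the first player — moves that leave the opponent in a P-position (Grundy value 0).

All piles use S = {1, 2, 7}:
G(0) = 0
G(1) = mex{0} = 1
G(2) = mex{1,0} = 2
G(3) = mex{2,1} = 0
G(4) = mex{0,2} = 1
G(5) = mex{1,0} = 2
G(6) = mex{2,1} = 0
G(7) = mex{0,2,0} = 1
G(8) = mex{1,0,1} = 2
G(9) = mex{2,1,2} = 0
G(10) = mex{0,2,0} = 1
G(11) = mex{1,0,1} = 2
G(12) = mex{2,1,2} = 0
G(13) = mex{0,2,0} = 1
G(14) = mex{1,0,1} = 2
G(15) = mex{2,1,2} = 0
G(16) = mex{0,2,0} = 1
G(17) = mex{1,0,1} = 2
G(18) = mex{2,1,2} = 0
G(19) = mex{0,2,0} = 1
G(20) = mex{1,0,1} = 2
Pile A: G(14) = 2.
Pile B: G(20) = 2.
Pile C: G(9) = 0.
Combined Grundy value = 2 ⊕ 2 ⊕ 0 = 0.
A winning move leaves total XOR = 0, i.e. changes one component's Grundy value g to g ⊕ X where X is the current total.
Pile A: target g' = 2⊕0 = 2, but every legal move changes the Grundy value (mex property), so 0 moves.
Pile B: target g' = 2⊕0 = 2, but every legal move changes the Grundy value (mex property), so 0 moves.
Pile C: target g' = 0⊕0 = 0, but every legal move changes the Grundy value (mex property), so 0 moves.

0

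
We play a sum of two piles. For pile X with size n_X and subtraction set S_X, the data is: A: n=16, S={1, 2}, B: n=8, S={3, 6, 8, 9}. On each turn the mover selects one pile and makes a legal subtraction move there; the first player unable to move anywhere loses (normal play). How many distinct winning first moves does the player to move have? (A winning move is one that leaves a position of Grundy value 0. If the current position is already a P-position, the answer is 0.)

Pile A, S = {1, 2}:
G(0) = 0
G(1) = mex{0} = 1
G(2) = mex{1,0} = 2
G(3) = mex{2,1} = 0
G(4) = mex{0,2} = 1
G(5) = mex{1,0} = 2
G(6) = mex{2,1} = 0
G(7) = mex{0,2} = 1
G(8) = mex{1,0} = 2
G(9) = mex{2,1} = 0
G(10) = mex{0,2} = 1
G(11) = mex{1,0} = 2
G(12) = mex{2,1} = 0
G(13) = mex{0,2} = 1
G(14) = mex{1,0} = 2
G(15) = mex{2,1} = 0
G(16) = mex{0,2} = 1
G_A(16) = 1.
Pile B, S = {3, 6, 8, 9}:
n : 0 1 2 3 4 5 6 7 8
G : 0 0 0 1 1 1 2 2 2
G_B(8) = 2.
Combined Grundy value = 1 ⊕ 2 = 3.
A winning move leaves total XOR = 0, i.e. changes one component's Grundy value g to g ⊕ X where X is the current total.
Pile A: need g' = 1⊕3 = 2. Options: 16−1→G=0, 16−2→G=2. Hits: 1.
Pile B: need g' = 2⊕3 = 1. Options: 8−3→G=1, 8−6→G=0, 8−8→G=0. Hits: 1.

2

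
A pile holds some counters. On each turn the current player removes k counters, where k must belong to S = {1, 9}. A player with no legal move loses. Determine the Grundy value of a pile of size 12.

n :  0  1  2  3  4  5  6  7  8  9 10 11 12
G :  0  1  0  1  0  1  0  1  0  1  0  1  0

0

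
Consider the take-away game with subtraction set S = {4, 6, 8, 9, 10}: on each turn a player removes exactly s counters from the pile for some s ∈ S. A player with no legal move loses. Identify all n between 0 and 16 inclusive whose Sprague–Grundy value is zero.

n :  0  1  2  3  4  5  6  7  8  9 10 11 12 13 14 15 16
G :  0  0  0  0  1  1  1  1  2  2  2  2  3  3  0  0  0
P-positions are exactly the n with G(n) = 0.

0, 1, 2, 3, 14, 15, 16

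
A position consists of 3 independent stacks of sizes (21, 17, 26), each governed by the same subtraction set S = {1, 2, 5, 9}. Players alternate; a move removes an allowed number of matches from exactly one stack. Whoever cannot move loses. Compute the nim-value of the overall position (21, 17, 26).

0

All stacks use S = {1, 2, 5, 9}:
n :  0  1  2  3  4  5  6  7  8  9 10 11 12 13 14 15 16 17 18 19 20 21 22 23 24 25 26
G :  0  1  2  0  1  2  0  1  2  3  0  1  2  0  1  2  0  1  2  3  0  1  2  0  1  2  0
Stack A: G(21) = 1.
Stack B: G(17) = 1.
Stack C: G(26) = 0.
Combined Grundy value = 1 ⊕ 1 ⊕ 0 = 0.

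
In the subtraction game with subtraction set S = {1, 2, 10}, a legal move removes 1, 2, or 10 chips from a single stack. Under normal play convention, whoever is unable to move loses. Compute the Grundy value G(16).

n :  0  1  2  3  4  5  6  7  8  9 10 11 12 13 14 15 16
G :  0  1  2  0  1  2  0  1  2  0  1  2  0  1  2  0  1

1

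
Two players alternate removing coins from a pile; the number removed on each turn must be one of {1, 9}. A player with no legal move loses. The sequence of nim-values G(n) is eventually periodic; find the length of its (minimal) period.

2

n :  0  1  2  3  4  5  6  7  8  9 10 11 12 13 14
G :  0  1  0  1  0  1  0  1  0  1  0  1  0  1  0
G(n+2) = G(n) holds for n = 0,…,8 (a full window of length max(S) = 9), so the sequence is purely periodic with period 2.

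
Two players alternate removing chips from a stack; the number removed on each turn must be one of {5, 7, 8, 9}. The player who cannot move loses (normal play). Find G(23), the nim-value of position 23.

n :  0  1  2  3  4  5  6  7  8  9 10 11 12 13 14 15 16 17 18 19 20 21 22 23
G :  0  0  0  0  0  1  1  1  1  1  2  2  2  2  0  0  0  0  0  1  1  1  1  1

1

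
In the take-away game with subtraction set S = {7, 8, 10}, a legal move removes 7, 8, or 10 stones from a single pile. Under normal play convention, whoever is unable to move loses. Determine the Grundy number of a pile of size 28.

1

G(0) = 0
G(1) = mex{} = 0
G(2) = mex{} = 0
G(3) = mex{} = 0
G(4) = mex{} = 0
G(5) = mex{} = 0
G(6) = mex{} = 0
G(7) = mex{0} = 1
G(8) = mex{0,0} = 1
G(9) = mex{0,0} = 1
G(10) = mex{0,0,0} = 1
G(11) = mex{0,0,0} = 1
G(12) = mex{0,0,0} = 1
G(13) = mex{0,0,0} = 1
G(14) = mex{1,0,0} = 2
G(15) = mex{1,1,0} = 2
G(16) = mex{1,1,0} = 2
G(17) = mex{1,1,1} = 0
G(18) = mex{1,1,1} = 0
G(19) = mex{1,1,1} = 0
G(20) = mex{1,1,1} = 0
G(21) = mex{2,1,1} = 0
G(22) = mex{2,2,1} = 0
G(23) = mex{2,2,1} = 0
G(24) = mex{0,2,2} = 1
G(25) = mex{0,0,2} = 1
G(26) = mex{0,0,2} = 1
G(27) = mex{0,0,0} = 1
G(28) = mex{0,0,0} = 1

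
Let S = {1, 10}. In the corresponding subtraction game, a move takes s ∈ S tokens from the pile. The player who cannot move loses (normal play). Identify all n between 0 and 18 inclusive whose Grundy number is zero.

G(0) = 0
G(1) = mex{0} = 1
G(2) = mex{1} = 0
G(3) = mex{0} = 1
G(4) = mex{1} = 0
G(5) = mex{0} = 1
G(6) = mex{1} = 0
G(7) = mex{0} = 1
G(8) = mex{1} = 0
G(9) = mex{0} = 1
G(10) = mex{1,0} = 2
G(11) = mex{2,1} = 0
G(12) = mex{0,0} = 1
G(13) = mex{1,1} = 0
G(14) = mex{0,0} = 1
G(15) = mex{1,1} = 0
G(16) = mex{0,0} = 1
G(17) = mex{1,1} = 0
G(18) = mex{0,0} = 1
P-positions are exactly the n with G(n) = 0.

0, 2, 4, 6, 8, 11, 13, 15, 17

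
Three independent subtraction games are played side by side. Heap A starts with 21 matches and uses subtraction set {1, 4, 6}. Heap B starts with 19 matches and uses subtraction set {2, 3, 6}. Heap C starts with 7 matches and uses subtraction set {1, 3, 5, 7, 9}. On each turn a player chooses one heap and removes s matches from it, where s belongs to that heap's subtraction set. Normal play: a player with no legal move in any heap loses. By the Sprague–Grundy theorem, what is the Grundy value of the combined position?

Heap A, S = {1, 4, 6}:
G(0) = 0
G(1) = mex{0} = 1
G(2) = mex{1} = 0
G(3) = mex{0} = 1
G(4) = mex{1,0} = 2
G(5) = mex{2,1} = 0
G(6) = mex{0,0,0} = 1
G(7) = mex{1,1,1} = 0
G(8) = mex{0,2,0} = 1
G(9) = mex{1,0,1} = 2
G(10) = mex{2,1,2} = 0
G(11) = mex{0,0,0} = 1
G(12) = mex{1,1,1} = 0
G(13) = mex{0,2,0} = 1
G(14) = mex{1,0,1} = 2
G(15) = mex{2,1,2} = 0
G(16) = mex{0,0,0} = 1
G(17) = mex{1,1,1} = 0
G(18) = mex{0,2,0} = 1
G(19) = mex{1,0,1} = 2
G(20) = mex{2,1,2} = 0
G(21) = mex{0,0,0} = 1
G_A(21) = 1.
Heap B, S = {2, 3, 6}:
n :  0  1  2  3  4  5  6  7  8  9 10 11 12 13 14 15 16 17 18 19
G :  0  0  1  1  2  0  3  1  2  0  0  1  1  2  0  3  1  2  0  0
G_B(19) = 0.
Heap C, S = {1, 3, 5, 7, 9}:
n : 0 1 2 3 4 5 6 7
G : 0 1 0 1 0 1 0 1
G_C(7) = 1.
Combined Grundy value = 1 ⊕ 0 ⊕ 1 = 0.

0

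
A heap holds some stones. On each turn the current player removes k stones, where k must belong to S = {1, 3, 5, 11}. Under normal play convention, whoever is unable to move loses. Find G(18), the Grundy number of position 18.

0

n :  0  1  2  3  4  5  6  7  8  9 10 11 12 13 14 15 16 17 18
G :  0  1  0  1  0  1  0  1  0  1  0  1  0  1  0  1  0  1  0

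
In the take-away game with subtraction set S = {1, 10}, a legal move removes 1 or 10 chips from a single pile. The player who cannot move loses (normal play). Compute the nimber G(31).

G(0) = 0
G(1) = mex{0} = 1
G(2) = mex{1} = 0
G(3) = mex{0} = 1
G(4) = mex{1} = 0
G(5) = mex{0} = 1
G(6) = mex{1} = 0
G(7) = mex{0} = 1
G(8) = mex{1} = 0
G(9) = mex{0} = 1
G(10) = mex{1,0} = 2
G(11) = mex{2,1} = 0
G(12) = mex{0,0} = 1
G(13) = mex{1,1} = 0
G(14) = mex{0,0} = 1
G(15) = mex{1,1} = 0
G(16) = mex{0,0} = 1
G(17) = mex{1,1} = 0
G(18) = mex{0,0} = 1
G(19) = mex{1,1} = 0
G(20) = mex{0,2} = 1
G(21) = mex{1,0} = 2
G(22) = mex{2,1} = 0
G(23) = mex{0,0} = 1
G(24) = mex{1,1} = 0
G(25) = mex{0,0} = 1
G(26) = mex{1,1} = 0
G(27) = mex{0,0} = 1
G(28) = mex{1,1} = 0
G(29) = mex{0,0} = 1
G(30) = mex{1,1} = 0
G(31) = mex{0,2} = 1

1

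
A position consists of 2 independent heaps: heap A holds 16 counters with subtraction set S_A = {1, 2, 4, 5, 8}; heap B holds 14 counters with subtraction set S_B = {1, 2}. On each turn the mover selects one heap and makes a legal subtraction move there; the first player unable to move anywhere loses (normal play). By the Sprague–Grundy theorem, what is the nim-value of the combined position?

Heap A, S = {1, 2, 4, 5, 8}:
n :  0  1  2  3  4  5  6  7  8  9 10 11 12 13 14 15 16
G :  0  1  2  0  1  2  0  1  2  0  1  2  0  1  2  0  1
G_A(16) = 1.
Heap B, S = {1, 2}:
G(0) = 0
G(1) = mex{0} = 1
G(2) = mex{1,0} = 2
G(3) = mex{2,1} = 0
G(4) = mex{0,2} = 1
G(5) = mex{1,0} = 2
G(6) = mex{2,1} = 0
G(7) = mex{0,2} = 1
G(8) = mex{1,0} = 2
G(9) = mex{2,1} = 0
G(10) = mex{0,2} = 1
G(11) = mex{1,0} = 2
G(12) = mex{2,1} = 0
G(13) = mex{0,2} = 1
G(14) = mex{1,0} = 2
G_B(14) = 2.
Combined Grundy value = 1 ⊕ 2 = 3.

3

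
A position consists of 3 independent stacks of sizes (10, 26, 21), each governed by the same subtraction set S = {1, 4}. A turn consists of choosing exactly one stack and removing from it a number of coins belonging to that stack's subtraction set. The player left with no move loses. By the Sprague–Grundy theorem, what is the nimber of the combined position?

0

All stacks use S = {1, 4}:
G(0) = 0
G(1) = mex{0} = 1
G(2) = mex{1} = 0
G(3) = mex{0} = 1
G(4) = mex{1,0} = 2
G(5) = mex{2,1} = 0
G(6) = mex{0,0} = 1
G(7) = mex{1,1} = 0
G(8) = mex{0,2} = 1
G(9) = mex{1,0} = 2
G(10) = mex{2,1} = 0
G(11) = mex{0,0} = 1
G(12) = mex{1,1} = 0
G(13) = mex{0,2} = 1
G(14) = mex{1,0} = 2
G(15) = mex{2,1} = 0
G(16) = mex{0,0} = 1
G(17) = mex{1,1} = 0
G(18) = mex{0,2} = 1
G(19) = mex{1,0} = 2
G(20) = mex{2,1} = 0
G(21) = mex{0,0} = 1
G(22) = mex{1,1} = 0
G(23) = mex{0,2} = 1
G(24) = mex{1,0} = 2
G(25) = mex{2,1} = 0
G(26) = mex{0,0} = 1
Stack A: G(10) = 0.
Stack B: G(26) = 1.
Stack C: G(21) = 1.
Combined Grundy value = 0 ⊕ 1 ⊕ 1 = 0.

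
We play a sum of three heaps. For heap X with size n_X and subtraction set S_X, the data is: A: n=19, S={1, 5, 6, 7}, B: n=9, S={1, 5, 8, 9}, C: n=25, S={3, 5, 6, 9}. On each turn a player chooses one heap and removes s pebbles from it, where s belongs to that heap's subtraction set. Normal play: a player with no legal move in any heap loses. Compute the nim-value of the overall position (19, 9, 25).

0

Heap A, S = {1, 5, 6, 7}:
G(0) = 0
G(1) = mex{0} = 1
G(2) = mex{1} = 0
G(3) = mex{0} = 1
G(4) = mex{1} = 0
G(5) = mex{0,0} = 1
G(6) = mex{1,1,0} = 2
G(7) = mex{2,0,1,0} = 3
G(8) = mex{3,1,0,1} = 2
G(9) = mex{2,0,1,0} = 3
G(10) = mex{3,1,0,1} = 2
G(11) = mex{2,2,1,0} = 3
G(12) = mex{3,3,2,1} = 0
G(13) = mex{0,2,3,2} = 1
G(14) = mex{1,3,2,3} = 0
G(15) = mex{0,2,3,2} = 1
G(16) = mex{1,3,2,3} = 0
G(17) = mex{0,0,3,2} = 1
G(18) = mex{1,1,0,3} = 2
G(19) = mex{2,0,1,0} = 3
G_A(19) = 3.
Heap B, S = {1, 5, 8, 9}:
n : 0 1 2 3 4 5 6 7 8 9
G : 0 1 0 1 0 1 0 1 2 3
G_B(9) = 3.
Heap C, S = {3, 5, 6, 9}:
n :  0  1  2  3  4  5  6  7  8  9 10 11 12 13 14 15 16 17 18 19 20 21 22 23 24 25
G :  0  0  0  1  1  1  2  2  2  3  3  3  0  0  0  1  1  1  2  2  2  3  3  3  0  0
G_C(25) = 0.
Combined Grundy value = 3 ⊕ 3 ⊕ 0 = 0.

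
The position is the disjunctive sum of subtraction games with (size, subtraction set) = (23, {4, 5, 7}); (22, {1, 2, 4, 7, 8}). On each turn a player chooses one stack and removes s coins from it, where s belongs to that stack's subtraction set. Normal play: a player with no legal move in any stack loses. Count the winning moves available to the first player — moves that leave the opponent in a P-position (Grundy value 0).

5

Stack A, S = {4, 5, 7}:
n :  0  1  2  3  4  5  6  7  8  9 10 11 12 13 14 15 16 17 18 19 20 21 22 23
G :  0  0  0  0  1  1  1  1  2  2  2  0  0  0  0  1  1  1  1  2  2  2  0  0
G_A(23) = 0.
Stack B, S = {1, 2, 4, 7, 8}:
G(0) = 0
G(1) = mex{0} = 1
G(2) = mex{1,0} = 2
G(3) = mex{2,1} = 0
G(4) = mex{0,2,0} = 1
G(5) = mex{1,0,1} = 2
G(6) = mex{2,1,2} = 0
G(7) = mex{0,2,0,0} = 1
G(8) = mex{1,0,1,1,0} = 2
G(9) = mex{2,1,2,2,1} = 0
G(10) = mex{0,2,0,0,2} = 1
G(11) = mex{1,0,1,1,0} = 2
G(12) = mex{2,1,2,2,1} = 0
G(13) = mex{0,2,0,0,2} = 1
G(14) = mex{1,0,1,1,0} = 2
G(15) = mex{2,1,2,2,1} = 0
G(16) = mex{0,2,0,0,2} = 1
G(17) = mex{1,0,1,1,0} = 2
G(18) = mex{2,1,2,2,1} = 0
G(19) = mex{0,2,0,0,2} = 1
G(20) = mex{1,0,1,1,0} = 2
G(21) = mex{2,1,2,2,1} = 0
G(22) = mex{0,2,0,0,2} = 1
G_B(22) = 1.
Combined Grundy value = 0 ⊕ 1 = 1.
A winning move leaves total XOR = 0, i.e. changes one component's Grundy value g to g ⊕ X where X is the current total.
Stack A: need g' = 0⊕1 = 1. Options: 23−4→G=2, 23−5→G=1, 23−7→G=1. Hits: 2.
Stack B: need g' = 1⊕1 = 0. Options: 22−1→G=0, 22−2→G=2, 22−4→G=0, 22−7→G=0, 22−8→G=2. Hits: 3.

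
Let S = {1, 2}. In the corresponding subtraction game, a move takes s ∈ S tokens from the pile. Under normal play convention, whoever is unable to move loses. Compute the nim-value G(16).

n :  0  1  2  3  4  5  6  7  8  9 10 11 12 13 14 15 16
G :  0  1  2  0  1  2  0  1  2  0  1  2  0  1  2  0  1

1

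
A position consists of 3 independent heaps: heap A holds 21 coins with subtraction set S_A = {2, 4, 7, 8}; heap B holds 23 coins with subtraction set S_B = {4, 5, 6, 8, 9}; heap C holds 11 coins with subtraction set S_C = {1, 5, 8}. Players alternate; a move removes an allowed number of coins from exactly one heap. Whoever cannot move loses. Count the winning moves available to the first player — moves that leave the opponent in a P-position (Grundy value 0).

7

Heap A, S = {2, 4, 7, 8}:
G(0) = 0
G(1) = mex{} = 0
G(2) = mex{0} = 1
G(3) = mex{0} = 1
G(4) = mex{1,0} = 2
G(5) = mex{1,0} = 2
G(6) = mex{2,1} = 0
G(7) = mex{2,1,0} = 3
G(8) = mex{0,2,0,0} = 1
G(9) = mex{3,2,1,0} = 4
G(10) = mex{1,0,1,1} = 2
G(11) = mex{4,3,2,1} = 0
G(12) = mex{2,1,2,2} = 0
G(13) = mex{0,4,0,2} = 1
G(14) = mex{0,2,3,0} = 1
G(15) = mex{1,0,1,3} = 2
G(16) = mex{1,0,4,1} = 2
G(17) = mex{2,1,2,4} = 0
G(18) = mex{2,1,0,2} = 3
G(19) = mex{0,2,0,0} = 1
G(20) = mex{3,2,1,0} = 4
G(21) = mex{1,0,1,1} = 2
G_A(21) = 2.
Heap B, S = {4, 5, 6, 8, 9}:
n :  0  1  2  3  4  5  6  7  8  9 10 11 12 13 14 15 16 17 18 19 20 21 22 23
G :  0  0  0  0  1  1  1  1  2  2  2  2  3  0  0  0  0  1  1  1  1  2  2  2
G_B(23) = 2.
Heap C, S = {1, 5, 8}:
G(0) = 0
G(1) = mex{0} = 1
G(2) = mex{1} = 0
G(3) = mex{0} = 1
G(4) = mex{1} = 0
G(5) = mex{0,0} = 1
G(6) = mex{1,1} = 0
G(7) = mex{0,0} = 1
G(8) = mex{1,1,0} = 2
G(9) = mex{2,0,1} = 3
G(10) = mex{3,1,0} = 2
G(11) = mex{2,0,1} = 3
G_C(11) = 3.
Combined Grundy value = 2 ⊕ 2 ⊕ 3 = 3.
A winning move leaves total XOR = 0, i.e. changes one component's Grundy value g to g ⊕ X where X is the current total.
Heap A: need g' = 2⊕3 = 1. Options: 21−2→G=1, 21−4→G=0, 21−7→G=1, 21−8→G=1. Hits: 3.
Heap B: need g' = 2⊕3 = 1. Options: 23−4→G=1, 23−5→G=1, 23−6→G=1, 23−8→G=0, 23−9→G=0. Hits: 3.
Heap C: need g' = 3⊕3 = 0. Options: 11−1→G=2, 11−5→G=0, 11−8→G=1. Hits: 1.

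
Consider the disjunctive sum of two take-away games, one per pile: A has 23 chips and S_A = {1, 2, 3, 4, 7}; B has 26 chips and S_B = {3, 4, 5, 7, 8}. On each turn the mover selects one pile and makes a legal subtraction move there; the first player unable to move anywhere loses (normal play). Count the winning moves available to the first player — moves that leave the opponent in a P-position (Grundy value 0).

3

Pile A, S = {1, 2, 3, 4, 7}:
G(0) = 0
G(1) = mex{0} = 1
G(2) = mex{1,0} = 2
G(3) = mex{2,1,0} = 3
G(4) = mex{3,2,1,0} = 4
G(5) = mex{4,3,2,1} = 0
G(6) = mex{0,4,3,2} = 1
G(7) = mex{1,0,4,3,0} = 2
G(8) = mex{2,1,0,4,1} = 3
G(9) = mex{3,2,1,0,2} = 4
G(10) = mex{4,3,2,1,3} = 0
G(11) = mex{0,4,3,2,4} = 1
G(12) = mex{1,0,4,3,0} = 2
G(13) = mex{2,1,0,4,1} = 3
G(14) = mex{3,2,1,0,2} = 4
G(15) = mex{4,3,2,1,3} = 0
G(16) = mex{0,4,3,2,4} = 1
G(17) = mex{1,0,4,3,0} = 2
G(18) = mex{2,1,0,4,1} = 3
G(19) = mex{3,2,1,0,2} = 4
G(20) = mex{4,3,2,1,3} = 0
G(21) = mex{0,4,3,2,4} = 1
G(22) = mex{1,0,4,3,0} = 2
G(23) = mex{2,1,0,4,1} = 3
G_A(23) = 3.
Pile B, S = {3, 4, 5, 7, 8}:
n :  0  1  2  3  4  5  6  7  8  9 10 11 12 13 14 15 16 17 18 19 20 21 22 23 24 25 26
G :  0  0  0  1  1  1  2  2  2  3  3  0  0  0  1  1  1  2  2  2  3  3  0  0  0  1  1
G_B(26) = 1.
Combined Grundy value = 3 ⊕ 1 = 2.
A winning move leaves total XOR = 0, i.e. changes one component's Grundy value g to g ⊕ X where X is the current total.
Pile A: need g' = 3⊕2 = 1. Options: 23−1→G=2, 23−2→G=1, 23−3→G=0, 23−4→G=4, 23−7→G=1. Hits: 2.
Pile B: need g' = 1⊕2 = 3. Options: 26−3→G=0, 26−4→G=0, 26−5→G=3, 26−7→G=2, 26−8→G=2. Hits: 1.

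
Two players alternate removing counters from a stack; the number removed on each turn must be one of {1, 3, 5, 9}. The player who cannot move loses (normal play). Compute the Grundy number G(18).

G(0) = 0
G(1) = mex{0} = 1
G(2) = mex{1} = 0
G(3) = mex{0,0} = 1
G(4) = mex{1,1} = 0
G(5) = mex{0,0,0} = 1
G(6) = mex{1,1,1} = 0
G(7) = mex{0,0,0} = 1
G(8) = mex{1,1,1} = 0
G(9) = mex{0,0,0,0} = 1
G(10) = mex{1,1,1,1} = 0
G(11) = mex{0,0,0,0} = 1
G(12) = mex{1,1,1,1} = 0
G(13) = mex{0,0,0,0} = 1
G(14) = mex{1,1,1,1} = 0
G(15) = mex{0,0,0,0} = 1
G(16) = mex{1,1,1,1} = 0
G(17) = mex{0,0,0,0} = 1
G(18) = mex{1,1,1,1} = 0

0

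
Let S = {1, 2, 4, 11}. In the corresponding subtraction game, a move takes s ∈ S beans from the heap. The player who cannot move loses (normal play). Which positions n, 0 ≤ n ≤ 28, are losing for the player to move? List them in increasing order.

G(0) = 0
G(1) = mex{0} = 1
G(2) = mex{1,0} = 2
G(3) = mex{2,1} = 0
G(4) = mex{0,2,0} = 1
G(5) = mex{1,0,1} = 2
G(6) = mex{2,1,2} = 0
G(7) = mex{0,2,0} = 1
G(8) = mex{1,0,1} = 2
G(9) = mex{2,1,2} = 0
G(10) = mex{0,2,0} = 1
G(11) = mex{1,0,1,0} = 2
G(12) = mex{2,1,2,1} = 0
G(13) = mex{0,2,0,2} = 1
G(14) = mex{1,0,1,0} = 2
G(15) = mex{2,1,2,1} = 0
G(16) = mex{0,2,0,2} = 1
G(17) = mex{1,0,1,0} = 2
G(18) = mex{2,1,2,1} = 0
G(19) = mex{0,2,0,2} = 1
G(20) = mex{1,0,1,0} = 2
G(21) = mex{2,1,2,1} = 0
G(22) = mex{0,2,0,2} = 1
G(23) = mex{1,0,1,0} = 2
G(24) = mex{2,1,2,1} = 0
G(25) = mex{0,2,0,2} = 1
G(26) = mex{1,0,1,0} = 2
G(27) = mex{2,1,2,1} = 0
G(28) = mex{0,2,0,2} = 1
P-positions are exactly the n with G(n) = 0.

0, 3, 6, 9, 12, 15, 18, 21, 24, 27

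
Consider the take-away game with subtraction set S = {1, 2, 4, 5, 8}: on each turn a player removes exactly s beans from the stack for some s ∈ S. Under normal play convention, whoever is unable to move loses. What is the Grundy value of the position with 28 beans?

1

n :  0  1  2  3  4  5  6  7  8  9 10 11 12 13 14 15 16 17 18 19 20 21 22 23 24 25 26 27 28
G :  0  1  2  0  1  2  0  1  2  0  1  2  0  1  2  0  1  2  0  1  2  0  1  2  0  1  2  0  1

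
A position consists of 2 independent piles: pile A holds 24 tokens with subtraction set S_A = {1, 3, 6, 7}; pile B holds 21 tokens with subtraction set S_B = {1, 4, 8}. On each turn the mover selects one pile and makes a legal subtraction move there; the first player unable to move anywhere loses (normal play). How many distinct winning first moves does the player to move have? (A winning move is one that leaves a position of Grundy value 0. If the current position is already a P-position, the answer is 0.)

2

Pile A, S = {1, 3, 6, 7}:
n :  0  1  2  3  4  5  6  7  8  9 10 11 12 13 14 15 16 17 18 19 20 21 22 23 24
G :  0  1  0  1  0  1  2  3  2  3  2  3  0  1  0  1  0  1  2  3  2  3  2  3  0
G_A(24) = 0.
Pile B, S = {1, 4, 8}:
n :  0  1  2  3  4  5  6  7  8  9 10 11 12 13 14 15 16 17 18 19 20 21
G :  0  1  0  1  2  0  1  0  1  2  3  2  0  1  0  1  2  0  1  0  1  2
G_B(21) = 2.
Combined Grundy value = 0 ⊕ 2 = 2.
A winning move leaves total XOR = 0, i.e. changes one component's Grundy value g to g ⊕ X where X is the current total.
Pile A: need g' = 0⊕2 = 2. Options: 24−1→G=3, 24−3→G=3, 24−6→G=2, 24−7→G=1. Hits: 1.
Pile B: need g' = 2⊕2 = 0. Options: 21−1→G=1, 21−4→G=0, 21−8→G=1. Hits: 1.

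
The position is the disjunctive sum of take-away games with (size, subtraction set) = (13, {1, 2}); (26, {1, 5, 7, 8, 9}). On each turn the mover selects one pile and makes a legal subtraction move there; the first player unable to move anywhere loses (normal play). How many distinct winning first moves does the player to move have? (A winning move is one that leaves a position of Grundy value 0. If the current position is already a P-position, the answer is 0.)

Pile A, S = {1, 2}:
G(0) = 0
G(1) = mex{0} = 1
G(2) = mex{1,0} = 2
G(3) = mex{2,1} = 0
G(4) = mex{0,2} = 1
G(5) = mex{1,0} = 2
G(6) = mex{2,1} = 0
G(7) = mex{0,2} = 1
G(8) = mex{1,0} = 2
G(9) = mex{2,1} = 0
G(10) = mex{0,2} = 1
G(11) = mex{1,0} = 2
G(12) = mex{2,1} = 0
G(13) = mex{0,2} = 1
G_A(13) = 1.
Pile B, S = {1, 5, 7, 8, 9}:
n :  0  1  2  3  4  5  6  7  8  9 10 11 12 13 14 15 16 17 18 19 20 21 22 23 24 25 26
G :  0  1  0  1  0  1  0  1  2  3  2  3  2  3  2  3  0  1  0  1  0  1  0  1  2  3  2
G_B(26) = 2.
Combined Grundy value = 1 ⊕ 2 = 3.
A winning move leaves total XOR = 0, i.e. changes one component's Grundy value g to g ⊕ X where X is the current total.
Pile A: need g' = 1⊕3 = 2. Options: 13−1→G=0, 13−2→G=2. Hits: 1.
Pile B: need g' = 2⊕3 = 1. Options: 26−1→G=3, 26−5→G=1, 26−7→G=1, 26−8→G=0, 26−9→G=1. Hits: 3.

4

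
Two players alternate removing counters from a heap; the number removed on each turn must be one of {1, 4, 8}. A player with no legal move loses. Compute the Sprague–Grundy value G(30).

G(0) = 0
G(1) = mex{0} = 1
G(2) = mex{1} = 0
G(3) = mex{0} = 1
G(4) = mex{1,0} = 2
G(5) = mex{2,1} = 0
G(6) = mex{0,0} = 1
G(7) = mex{1,1} = 0
G(8) = mex{0,2,0} = 1
G(9) = mex{1,0,1} = 2
G(10) = mex{2,1,0} = 3
G(11) = mex{3,0,1} = 2
G(12) = mex{2,1,2} = 0
G(13) = mex{0,2,0} = 1
G(14) = mex{1,3,1} = 0
G(15) = mex{0,2,0} = 1
G(16) = mex{1,0,1} = 2
G(17) = mex{2,1,2} = 0
G(18) = mex{0,0,3} = 1
G(19) = mex{1,1,2} = 0
G(20) = mex{0,2,0} = 1
G(21) = mex{1,0,1} = 2
G(22) = mex{2,1,0} = 3
G(23) = mex{3,0,1} = 2
G(24) = mex{2,1,2} = 0
G(25) = mex{0,2,0} = 1
G(26) = mex{1,3,1} = 0
G(27) = mex{0,2,0} = 1
G(28) = mex{1,0,1} = 2
G(29) = mex{2,1,2} = 0
G(30) = mex{0,0,3} = 1

1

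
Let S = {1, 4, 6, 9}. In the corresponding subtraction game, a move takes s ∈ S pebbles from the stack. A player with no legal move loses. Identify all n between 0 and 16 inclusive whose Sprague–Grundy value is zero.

n :  0  1  2  3  4  5  6  7  8  9 10 11 12 13 14 15 16
G :  0  1  0  1  2  0  1  0  1  2  0  1  0  1  2  0  1
P-positions are exactly the n with G(n) = 0.

0, 2, 5, 7, 10, 12, 15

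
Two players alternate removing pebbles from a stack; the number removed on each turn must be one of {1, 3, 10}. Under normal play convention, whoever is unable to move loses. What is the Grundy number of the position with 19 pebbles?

G(0) = 0
G(1) = mex{0} = 1
G(2) = mex{1} = 0
G(3) = mex{0,0} = 1
G(4) = mex{1,1} = 0
G(5) = mex{0,0} = 1
G(6) = mex{1,1} = 0
G(7) = mex{0,0} = 1
G(8) = mex{1,1} = 0
G(9) = mex{0,0} = 1
G(10) = mex{1,1,0} = 2
G(11) = mex{2,0,1} = 3
G(12) = mex{3,1,0} = 2
G(13) = mex{2,2,1} = 0
G(14) = mex{0,3,0} = 1
G(15) = mex{1,2,1} = 0
G(16) = mex{0,0,0} = 1
G(17) = mex{1,1,1} = 0
G(18) = mex{0,0,0} = 1
G(19) = mex{1,1,1} = 0

0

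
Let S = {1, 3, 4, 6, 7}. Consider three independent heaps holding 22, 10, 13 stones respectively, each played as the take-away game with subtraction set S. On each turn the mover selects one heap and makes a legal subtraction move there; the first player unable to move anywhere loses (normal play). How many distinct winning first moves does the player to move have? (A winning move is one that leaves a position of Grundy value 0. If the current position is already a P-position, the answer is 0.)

4

All heaps use S = {1, 3, 4, 6, 7}:
G(0) = 0
G(1) = mex{0} = 1
G(2) = mex{1} = 0
G(3) = mex{0,0} = 1
G(4) = mex{1,1,0} = 2
G(5) = mex{2,0,1} = 3
G(6) = mex{3,1,0,0} = 2
G(7) = mex{2,2,1,1,0} = 3
G(8) = mex{3,3,2,0,1} = 4
G(9) = mex{4,2,3,1,0} = 5
G(10) = mex{5,3,2,2,1} = 0
G(11) = mex{0,4,3,3,2} = 1
G(12) = mex{1,5,4,2,3} = 0
G(13) = mex{0,0,5,3,2} = 1
G(14) = mex{1,1,0,4,3} = 2
G(15) = mex{2,0,1,5,4} = 3
G(16) = mex{3,1,0,0,5} = 2
G(17) = mex{2,2,1,1,0} = 3
G(18) = mex{3,3,2,0,1} = 4
G(19) = mex{4,2,3,1,0} = 5
G(20) = mex{5,3,2,2,1} = 0
G(21) = mex{0,4,3,3,2} = 1
G(22) = mex{1,5,4,2,3} = 0
Heap A: G(22) = 0.
Heap B: G(10) = 0.
Heap C: G(13) = 1.
Combined Grundy value = 0 ⊕ 0 ⊕ 1 = 1.
A winning move leaves total XOR = 0, i.e. changes one component's Grundy value g to g ⊕ X where X is the current total.
Heap A: need g' = 0⊕1 = 1. Options: 22−1→G=1, 22−3→G=5, 22−4→G=4, 22−6→G=2, 22−7→G=3. Hits: 1.
Heap B: need g' = 0⊕1 = 1. Options: 10−1→G=5, 10−3→G=3, 10−4→G=2, 10−6→G=2, 10−7→G=1. Hits: 1.
Heap C: need g' = 1⊕1 = 0. Options: 13−1→G=0, 13−3→G=0, 13−4→G=5, 13−6→G=3, 13−7→G=2. Hits: 2.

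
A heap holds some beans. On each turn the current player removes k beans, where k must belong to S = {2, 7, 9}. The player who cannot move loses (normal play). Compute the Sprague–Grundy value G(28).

2

G(0) = 0
G(1) = mex{} = 0
G(2) = mex{0} = 1
G(3) = mex{0} = 1
G(4) = mex{1} = 0
G(5) = mex{1} = 0
G(6) = mex{0} = 1
G(7) = mex{0,0} = 1
G(8) = mex{1,0} = 2
G(9) = mex{1,1,0} = 2
G(10) = mex{2,1,0} = 3
G(11) = mex{2,0,1} = 3
G(12) = mex{3,0,1} = 2
G(13) = mex{3,1,0} = 2
G(14) = mex{2,1,0} = 3
G(15) = mex{2,2,1} = 0
G(16) = mex{3,2,1} = 0
G(17) = mex{0,3,2} = 1
G(18) = mex{0,3,2} = 1
G(19) = mex{1,2,3} = 0
G(20) = mex{1,2,3} = 0
G(21) = mex{0,3,2} = 1
G(22) = mex{0,0,2} = 1
G(23) = mex{1,0,3} = 2
G(24) = mex{1,1,0} = 2
G(25) = mex{2,1,0} = 3
G(26) = mex{2,0,1} = 3
G(27) = mex{3,0,1} = 2
G(28) = mex{3,1,0} = 2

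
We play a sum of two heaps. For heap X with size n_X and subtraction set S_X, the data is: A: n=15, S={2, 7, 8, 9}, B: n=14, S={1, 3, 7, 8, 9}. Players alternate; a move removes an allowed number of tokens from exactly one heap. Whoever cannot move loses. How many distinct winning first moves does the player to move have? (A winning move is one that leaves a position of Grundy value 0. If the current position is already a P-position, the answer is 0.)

3

Heap A, S = {2, 7, 8, 9}:
G(0) = 0
G(1) = mex{} = 0
G(2) = mex{0} = 1
G(3) = mex{0} = 1
G(4) = mex{1} = 0
G(5) = mex{1} = 0
G(6) = mex{0} = 1
G(7) = mex{0,0} = 1
G(8) = mex{1,0,0} = 2
G(9) = mex{1,1,0,0} = 2
G(10) = mex{2,1,1,0} = 3
G(11) = mex{2,0,1,1} = 3
G(12) = mex{3,0,0,1} = 2
G(13) = mex{3,1,0,0} = 2
G(14) = mex{2,1,1,0} = 3
G(15) = mex{2,2,1,1} = 0
G_A(15) = 0.
Heap B, S = {1, 3, 7, 8, 9}:
n :  0  1  2  3  4  5  6  7  8  9 10 11 12 13 14
G :  0  1  0  1  0  1  0  1  2  3  2  3  2  3  2
G_B(14) = 2.
Combined Grundy value = 0 ⊕ 2 = 2.
A winning move leaves total XOR = 0, i.e. changes one component's Grundy value g to g ⊕ X where X is the current total.
Heap A: need g' = 0⊕2 = 2. Options: 15−2→G=2, 15−7→G=2, 15−8→G=1, 15−9→G=1. Hits: 2.
Heap B: need g' = 2⊕2 = 0. Options: 14−1→G=3, 14−3→G=3, 14−7→G=1, 14−8→G=0, 14−9→G=1. Hits: 1.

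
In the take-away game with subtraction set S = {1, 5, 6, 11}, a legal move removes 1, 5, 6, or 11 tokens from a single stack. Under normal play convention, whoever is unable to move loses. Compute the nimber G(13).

1

n :  0  1  2  3  4  5  6  7  8  9 10 11 12 13
G :  0  1  0  1  0  1  2  3  2  3  2  3  0  1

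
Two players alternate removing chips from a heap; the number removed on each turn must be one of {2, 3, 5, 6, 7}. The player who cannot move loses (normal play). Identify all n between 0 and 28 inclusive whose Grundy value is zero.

0, 1, 9, 10, 18, 19, 27, 28

n :  0  1  2  3  4  5  6  7  8  9 10 11 12 13 14 15 16 17 18 19 20 21 22 23 24 25 26 27 28
G :  0  0  1  1  2  2  3  3  4  0  0  1  1  2  2  3  3  4  0  0  1  1  2  2  3  3  4  0  0
P-positions are exactly the n with G(n) = 0.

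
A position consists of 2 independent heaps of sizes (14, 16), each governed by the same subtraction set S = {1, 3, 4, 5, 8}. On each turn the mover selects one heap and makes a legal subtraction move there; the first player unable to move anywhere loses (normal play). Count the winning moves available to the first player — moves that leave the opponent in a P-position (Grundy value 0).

0

All heaps use S = {1, 3, 4, 5, 8}:
G(0) = 0
G(1) = mex{0} = 1
G(2) = mex{1} = 0
G(3) = mex{0,0} = 1
G(4) = mex{1,1,0} = 2
G(5) = mex{2,0,1,0} = 3
G(6) = mex{3,1,0,1} = 2
G(7) = mex{2,2,1,0} = 3
G(8) = mex{3,3,2,1,0} = 4
G(9) = mex{4,2,3,2,1} = 0
G(10) = mex{0,3,2,3,0} = 1
G(11) = mex{1,4,3,2,1} = 0
G(12) = mex{0,0,4,3,2} = 1
G(13) = mex{1,1,0,4,3} = 2
G(14) = mex{2,0,1,0,2} = 3
G(15) = mex{3,1,0,1,3} = 2
G(16) = mex{2,2,1,0,4} = 3
Heap A: G(14) = 3.
Heap B: G(16) = 3.
Combined Grundy value = 3 ⊕ 3 = 0.
A winning move leaves total XOR = 0, i.e. changes one component's Grundy value g to g ⊕ X where X is the current total.
Heap A: target g' = 3⊕0 = 3, but every legal move changes the Grundy value (mex property), so 0 moves.
Heap B: target g' = 3⊕0 = 3, but every legal move changes the Grundy value (mex property), so 0 moves.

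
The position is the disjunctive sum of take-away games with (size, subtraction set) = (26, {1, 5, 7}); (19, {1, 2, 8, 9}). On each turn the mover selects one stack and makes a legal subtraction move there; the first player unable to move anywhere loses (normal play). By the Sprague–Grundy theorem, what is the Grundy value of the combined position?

3

Stack A, S = {1, 5, 7}:
G(0) = 0
G(1) = mex{0} = 1
G(2) = mex{1} = 0
G(3) = mex{0} = 1
G(4) = mex{1} = 0
G(5) = mex{0,0} = 1
G(6) = mex{1,1} = 0
G(7) = mex{0,0,0} = 1
G(8) = mex{1,1,1} = 0
G(9) = mex{0,0,0} = 1
G(10) = mex{1,1,1} = 0
G(11) = mex{0,0,0} = 1
G(12) = mex{1,1,1} = 0
G(13) = mex{0,0,0} = 1
G(14) = mex{1,1,1} = 0
G(15) = mex{0,0,0} = 1
G(16) = mex{1,1,1} = 0
G(17) = mex{0,0,0} = 1
G(18) = mex{1,1,1} = 0
G(19) = mex{0,0,0} = 1
G(20) = mex{1,1,1} = 0
G(21) = mex{0,0,0} = 1
G(22) = mex{1,1,1} = 0
G(23) = mex{0,0,0} = 1
G(24) = mex{1,1,1} = 0
G(25) = mex{0,0,0} = 1
G(26) = mex{1,1,1} = 0
G_A(26) = 0.
Stack B, S = {1, 2, 8, 9}:
G(0) = 0
G(1) = mex{0} = 1
G(2) = mex{1,0} = 2
G(3) = mex{2,1} = 0
G(4) = mex{0,2} = 1
G(5) = mex{1,0} = 2
G(6) = mex{2,1} = 0
G(7) = mex{0,2} = 1
G(8) = mex{1,0,0} = 2
G(9) = mex{2,1,1,0} = 3
G(10) = mex{3,2,2,1} = 0
G(11) = mex{0,3,0,2} = 1
G(12) = mex{1,0,1,0} = 2
G(13) = mex{2,1,2,1} = 0
G(14) = mex{0,2,0,2} = 1
G(15) = mex{1,0,1,0} = 2
G(16) = mex{2,1,2,1} = 0
G(17) = mex{0,2,3,2} = 1
G(18) = mex{1,0,0,3} = 2
G(19) = mex{2,1,1,0} = 3
G_B(19) = 3.
Combined Grundy value = 0 ⊕ 3 = 3.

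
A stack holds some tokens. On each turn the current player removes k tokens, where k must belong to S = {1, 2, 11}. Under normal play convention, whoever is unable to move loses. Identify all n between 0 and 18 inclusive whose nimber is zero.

n :  0  1  2  3  4  5  6  7  8  9 10 11 12 13 14 15 16 17 18
G :  0  1  2  0  1  2  0  1  2  0  1  2  0  1  2  0  1  2  0
P-positions are exactly the n with G(n) = 0.

0, 3, 6, 9, 12, 15, 18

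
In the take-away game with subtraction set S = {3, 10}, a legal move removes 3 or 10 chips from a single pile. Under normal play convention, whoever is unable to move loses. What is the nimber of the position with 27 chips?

0

n :  0  1  2  3  4  5  6  7  8  9 10 11 12 13 14 15 16 17 18 19 20 21 22 23 24 25 26 27
G :  0  0  0  1  1  1  0  0  0  1  1  1  2  0  0  0  1  1  1  0  0  0  1  1  1  2  0  0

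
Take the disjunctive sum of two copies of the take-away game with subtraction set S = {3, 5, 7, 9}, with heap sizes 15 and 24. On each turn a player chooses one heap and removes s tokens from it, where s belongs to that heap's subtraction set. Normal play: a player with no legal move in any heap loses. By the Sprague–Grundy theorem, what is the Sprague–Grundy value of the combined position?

All heaps use S = {3, 5, 7, 9}:
n :  0  1  2  3  4  5  6  7  8  9 10 11 12 13 14 15 16 17 18 19 20 21 22 23 24
G :  0  0  0  1  1  1  2  2  2  3  3  3  0  0  0  1  1  1  2  2  2  3  3  3  0
Heap A: G(15) = 1.
Heap B: G(24) = 0.
Combined Grundy value = 1 ⊕ 0 = 1.

1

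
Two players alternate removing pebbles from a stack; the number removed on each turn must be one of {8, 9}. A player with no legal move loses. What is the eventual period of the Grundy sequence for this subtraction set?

G(0) = 0
G(1) = mex{} = 0
G(2) = mex{} = 0
G(3) = mex{} = 0
G(4) = mex{} = 0
G(5) = mex{} = 0
G(6) = mex{} = 0
G(7) = mex{} = 0
G(8) = mex{0} = 1
G(9) = mex{0,0} = 1
G(10) = mex{0,0} = 1
G(11) = mex{0,0} = 1
G(12) = mex{0,0} = 1
G(13) = mex{0,0} = 1
G(14) = mex{0,0} = 1
G(15) = mex{0,0} = 1
G(16) = mex{1,0} = 2
G(17) = mex{1,1} = 0
G(18) = mex{1,1} = 0
G(19) = mex{1,1} = 0
G(20) = mex{1,1} = 0
G(21) = mex{1,1} = 0
G(22) = mex{1,1} = 0
G(23) = mex{1,1} = 0
G(24) = mex{2,1} = 0
G(25) = mex{0,2} = 1
G(26) = mex{0,0} = 1
G(27) = mex{0,0} = 1
G(28) = mex{0,0} = 1
G(29) = mex{0,0} = 1
G(30) = mex{0,0} = 1
G(31) = mex{0,0} = 1
G(32) = mex{0,0} = 1
G(33) = mex{1,0} = 2
G(34) = mex{1,1} = 0
G(35) = mex{1,1} = 0
G(n+17) = G(n) holds for n = 0,…,8 (a full window of length max(S) = 9), so the sequence is purely periodic with period 17.

17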